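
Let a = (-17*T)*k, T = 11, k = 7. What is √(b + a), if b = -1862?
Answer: I*√3171 ≈ 56.312*I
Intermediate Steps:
a = -1309 (a = -17*11*7 = -187*7 = -1309)
√(b + a) = √(-1862 - 1309) = √(-3171) = I*√3171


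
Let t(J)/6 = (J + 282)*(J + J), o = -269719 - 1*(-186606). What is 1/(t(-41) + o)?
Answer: -1/201685 ≈ -4.9582e-6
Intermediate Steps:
o = -83113 (o = -269719 + 186606 = -83113)
t(J) = 12*J*(282 + J) (t(J) = 6*((J + 282)*(J + J)) = 6*((282 + J)*(2*J)) = 6*(2*J*(282 + J)) = 12*J*(282 + J))
1/(t(-41) + o) = 1/(12*(-41)*(282 - 41) - 83113) = 1/(12*(-41)*241 - 83113) = 1/(-118572 - 83113) = 1/(-201685) = -1/201685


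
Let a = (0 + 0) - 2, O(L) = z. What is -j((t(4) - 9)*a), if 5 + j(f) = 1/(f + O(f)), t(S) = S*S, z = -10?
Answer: 121/24 ≈ 5.0417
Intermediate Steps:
O(L) = -10
t(S) = S²
a = -2 (a = 0 - 2 = -2)
j(f) = -5 + 1/(-10 + f) (j(f) = -5 + 1/(f - 10) = -5 + 1/(-10 + f))
-j((t(4) - 9)*a) = -(51 - 5*(4² - 9)*(-2))/(-10 + (4² - 9)*(-2)) = -(51 - 5*(16 - 9)*(-2))/(-10 + (16 - 9)*(-2)) = -(51 - 35*(-2))/(-10 + 7*(-2)) = -(51 - 5*(-14))/(-10 - 14) = -(51 + 70)/(-24) = -(-1)*121/24 = -1*(-121/24) = 121/24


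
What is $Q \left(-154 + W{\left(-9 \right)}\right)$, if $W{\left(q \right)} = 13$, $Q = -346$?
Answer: $48786$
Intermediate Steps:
$Q \left(-154 + W{\left(-9 \right)}\right) = - 346 \left(-154 + 13\right) = \left(-346\right) \left(-141\right) = 48786$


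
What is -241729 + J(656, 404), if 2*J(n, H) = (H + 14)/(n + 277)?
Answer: -225532948/933 ≈ -2.4173e+5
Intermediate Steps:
J(n, H) = (14 + H)/(2*(277 + n)) (J(n, H) = ((H + 14)/(n + 277))/2 = ((14 + H)/(277 + n))/2 = (14 + H)/(2*(277 + n)))
-241729 + J(656, 404) = -241729 + (14 + 404)/(2*(277 + 656)) = -241729 + (1/2)*418/933 = -241729 + (1/2)*(1/933)*418 = -241729 + 209/933 = -225532948/933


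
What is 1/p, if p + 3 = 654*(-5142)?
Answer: -1/3362871 ≈ -2.9736e-7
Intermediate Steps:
p = -3362871 (p = -3 + 654*(-5142) = -3 - 3362868 = -3362871)
1/p = 1/(-3362871) = -1/3362871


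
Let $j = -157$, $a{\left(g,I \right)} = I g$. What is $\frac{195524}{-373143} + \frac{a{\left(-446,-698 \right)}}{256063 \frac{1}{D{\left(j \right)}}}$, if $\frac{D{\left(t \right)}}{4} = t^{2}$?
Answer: $\frac{11453098026872212}{95548116009} \approx 1.1987 \cdot 10^{5}$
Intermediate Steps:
$D{\left(t \right)} = 4 t^{2}$
$\frac{195524}{-373143} + \frac{a{\left(-446,-698 \right)}}{256063 \frac{1}{D{\left(j \right)}}} = \frac{195524}{-373143} + \frac{\left(-698\right) \left(-446\right)}{256063 \frac{1}{4 \left(-157\right)^{2}}} = 195524 \left(- \frac{1}{373143}\right) + \frac{311308}{256063 \frac{1}{4 \cdot 24649}} = - \frac{195524}{373143} + \frac{311308}{256063 \cdot \frac{1}{98596}} = - \frac{195524}{373143} + \frac{311308}{\frac{256063}{98596}} = - \frac{195524}{373143} + 311308 \cdot \frac{98596}{256063} = - \frac{195524}{373143} + \frac{30693723568}{256063} = \frac{11453098026872212}{95548116009}$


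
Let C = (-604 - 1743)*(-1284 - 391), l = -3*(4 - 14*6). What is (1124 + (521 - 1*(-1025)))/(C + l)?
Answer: 534/786293 ≈ 0.00067914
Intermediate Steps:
l = 240 (l = -3*(4 - 84) = -3*(-80) = 240)
C = 3931225 (C = -2347*(-1675) = 3931225)
(1124 + (521 - 1*(-1025)))/(C + l) = (1124 + (521 - 1*(-1025)))/(3931225 + 240) = (1124 + (521 + 1025))/3931465 = (1124 + 1546)*(1/3931465) = 2670*(1/3931465) = 534/786293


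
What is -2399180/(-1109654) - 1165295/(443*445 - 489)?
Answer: -58663221975/15586358606 ≈ -3.7638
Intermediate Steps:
-2399180/(-1109654) - 1165295/(443*445 - 489) = -2399180*(-1/1109654) - 1165295/(197135 - 489) = 171370/79261 - 1165295/196646 = -58663221975/15586358606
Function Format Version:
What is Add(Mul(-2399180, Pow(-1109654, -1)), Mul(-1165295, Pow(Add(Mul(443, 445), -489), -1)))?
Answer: Rational(-58663221975, 15586358606) ≈ -3.7638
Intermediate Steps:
Add(Mul(-2399180, Pow(-1109654, -1)), Mul(-1165295, Pow(Add(Mul(443, 445), -489), -1))) = Add(Mul(-2399180, Rational(-1, 1109654)), Mul(-1165295, Pow(Add(197135, -489), -1))) = Add(Rational(171370, 79261), Mul(-1165295, Pow(196646, -1))) = Add(Rational(171370, 79261), Mul(-1165295, Rational(1, 196646))) = Add(Rational(171370, 79261), Rational(-1165295, 196646)) = Rational(-58663221975, 15586358606)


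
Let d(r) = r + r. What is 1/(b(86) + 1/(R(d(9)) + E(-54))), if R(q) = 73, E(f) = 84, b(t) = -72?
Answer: -157/11303 ≈ -0.013890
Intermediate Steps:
d(r) = 2*r
1/(b(86) + 1/(R(d(9)) + E(-54))) = 1/(-72 + 1/(73 + 84)) = 1/(-72 + 1/157) = 1/(-11303/157) = -157/11303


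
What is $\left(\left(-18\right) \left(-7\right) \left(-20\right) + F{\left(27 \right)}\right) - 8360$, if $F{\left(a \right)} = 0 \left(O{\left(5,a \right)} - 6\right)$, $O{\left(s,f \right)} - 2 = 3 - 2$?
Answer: $-10880$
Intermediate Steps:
$O{\left(s,f \right)} = 3$ ($O{\left(s,f \right)} = 2 + \left(3 - 2\right) = 2 + 1 = 3$)
$F{\left(a \right)} = 0$ ($F{\left(a \right)} = 0 \left(3 - 6\right) = 0 \left(-3\right) = 0$)
$\left(\left(-18\right) \left(-7\right) \left(-20\right) + F{\left(27 \right)}\right) - 8360 = \left(\left(-18\right) \left(-7\right) \left(-20\right) + 0\right) - 8360 = \left(126 \left(-20\right) + 0\right) - 8360 = \left(-2520 + 0\right) - 8360 = -2520 - 8360 = -10880$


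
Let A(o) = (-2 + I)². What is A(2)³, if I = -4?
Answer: 46656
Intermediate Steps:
A(o) = 36 (A(o) = (-2 - 4)² = (-6)² = 36)
A(2)³ = 36³ = 46656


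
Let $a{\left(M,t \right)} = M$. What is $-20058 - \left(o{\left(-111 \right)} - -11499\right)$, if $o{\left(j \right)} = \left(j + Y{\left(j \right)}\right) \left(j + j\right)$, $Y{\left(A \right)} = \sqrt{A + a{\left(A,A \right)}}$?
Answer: $-56199 + 222 i \sqrt{222} \approx -56199.0 + 3307.7 i$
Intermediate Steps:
$Y{\left(A \right)} = \sqrt{2} \sqrt{A}$ ($Y{\left(A \right)} = \sqrt{A + A} = \sqrt{2 A} = \sqrt{2} \sqrt{A}$)
$o{\left(j \right)} = 2 j \left(j + \sqrt{2} \sqrt{j}\right)$ ($o{\left(j \right)} = \left(j + \sqrt{2} \sqrt{j}\right) \left(j + j\right) = \left(j + \sqrt{2} \sqrt{j}\right) 2 j = 2 j \left(j + \sqrt{2} \sqrt{j}\right)$)
$-20058 - \left(o{\left(-111 \right)} - -11499\right) = -20058 - \left(2 \left(-111\right) \left(-111 + \sqrt{2} \sqrt{-111}\right) - -11499\right) = -20058 - \left(2 \left(-111\right) \left(-111 + \sqrt{2} i \sqrt{111}\right) + 11499\right) = -20058 - \left(2 \left(-111\right) \left(-111 + i \sqrt{222}\right) + 11499\right) = -20058 - \left(\left(24642 - 222 i \sqrt{222}\right) + 11499\right) = -20058 - \left(36141 - 222 i \sqrt{222}\right) = -56199 + 222 i \sqrt{222}$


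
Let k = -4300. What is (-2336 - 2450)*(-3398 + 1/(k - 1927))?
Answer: 101268634742/6227 ≈ 1.6263e+7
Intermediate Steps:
(-2336 - 2450)*(-3398 + 1/(k - 1927)) = (-2336 - 2450)*(-3398 + 1/(-4300 - 1927)) = -4786*(-3398 + 1/(-6227)) = -4786*(-3398 - 1/6227) = -4786*(-21159347/6227) = 101268634742/6227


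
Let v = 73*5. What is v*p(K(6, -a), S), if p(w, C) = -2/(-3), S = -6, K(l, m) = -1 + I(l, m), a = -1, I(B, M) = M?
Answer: 730/3 ≈ 243.33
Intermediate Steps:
K(l, m) = -1 + m
p(w, C) = ⅔ (p(w, C) = -2*(-⅓) = ⅔)
v = 365
v*p(K(6, -a), S) = 365*(⅔) = 730/3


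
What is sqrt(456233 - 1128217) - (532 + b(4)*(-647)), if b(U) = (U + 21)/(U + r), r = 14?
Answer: 6599/18 + 4*I*sqrt(41999) ≈ 366.61 + 819.75*I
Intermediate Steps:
b(U) = (21 + U)/(14 + U) (b(U) = (U + 21)/(U + 14) = (21 + U)/(14 + U))
sqrt(456233 - 1128217) - (532 + b(4)*(-647)) = sqrt(456233 - 1128217) - (532 + ((21 + 4)/(14 + 4))*(-647)) = sqrt(-671984) - (532 + (25/18)*(-647)) = 4*I*sqrt(41999) - (532 + ((1/18)*25)*(-647)) = 4*I*sqrt(41999) - (532 + (25/18)*(-647)) = 4*I*sqrt(41999) - (532 - 16175/18) = 4*I*sqrt(41999) - 1*(-6599/18) = 4*I*sqrt(41999) + 6599/18 = 6599/18 + 4*I*sqrt(41999)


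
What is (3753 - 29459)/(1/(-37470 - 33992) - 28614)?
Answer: 1837002172/2044813669 ≈ 0.89837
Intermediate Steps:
(3753 - 29459)/(1/(-37470 - 33992) - 28614) = -25706/(1/(-71462) - 28614) = -25706/(-1/71462 - 28614) = -25706/(-2044813669/71462) = -25706*(-71462/2044813669) = 1837002172/2044813669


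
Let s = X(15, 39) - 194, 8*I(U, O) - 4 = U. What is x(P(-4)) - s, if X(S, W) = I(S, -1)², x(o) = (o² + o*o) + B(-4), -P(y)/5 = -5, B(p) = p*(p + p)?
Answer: 94103/64 ≈ 1470.4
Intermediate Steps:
B(p) = 2*p² (B(p) = p*(2*p) = 2*p²)
I(U, O) = ½ + U/8
P(y) = 25 (P(y) = -5*(-5) = 25)
x(o) = 32 + 2*o² (x(o) = (o² + o*o) + 2*(-4)² = (o² + o²) + 2*16 = 2*o² + 32 = 32 + 2*o²)
X(S, W) = (½ + S/8)²
s = -12055/64 (s = (4 + 15)²/64 - 194 = (1/64)*19² - 194 = (1/64)*361 - 194 = 361/64 - 194 = -12055/64 ≈ -188.36)
x(P(-4)) - s = (32 + 2*25²) - 1*(-12055/64) = (32 + 2*625) + 12055/64 = (32 + 1250) + 12055/64 = 1282 + 12055/64 = 94103/64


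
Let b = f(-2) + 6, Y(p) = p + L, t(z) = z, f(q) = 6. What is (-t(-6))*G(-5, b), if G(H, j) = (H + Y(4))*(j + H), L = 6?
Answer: 210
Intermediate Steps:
Y(p) = 6 + p (Y(p) = p + 6 = 6 + p)
b = 12 (b = 6 + 6 = 12)
G(H, j) = (10 + H)*(H + j) (G(H, j) = (H + (6 + 4))*(j + H) = (H + 10)*(H + j) = (10 + H)*(H + j))
(-t(-6))*G(-5, b) = (-1*(-6))*((-5)² + 10*(-5) + 10*12 - 5*12) = 6*(25 - 50 + 120 - 60) = 6*35 = 210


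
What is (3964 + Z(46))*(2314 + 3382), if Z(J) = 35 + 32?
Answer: 22960576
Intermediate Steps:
Z(J) = 67
(3964 + Z(46))*(2314 + 3382) = (3964 + 67)*(2314 + 3382) = 4031*5696 = 22960576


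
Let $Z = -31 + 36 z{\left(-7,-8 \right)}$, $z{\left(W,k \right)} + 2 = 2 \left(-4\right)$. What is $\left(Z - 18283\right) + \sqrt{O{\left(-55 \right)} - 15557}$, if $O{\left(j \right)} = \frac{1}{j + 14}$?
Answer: $-18674 + \frac{i \sqrt{26151358}}{41} \approx -18674.0 + 124.73 i$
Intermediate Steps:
$z{\left(W,k \right)} = -10$ ($z{\left(W,k \right)} = -2 + 2 \left(-4\right) = -2 - 8 = -10$)
$O{\left(j \right)} = \frac{1}{14 + j}$
$Z = -391$ ($Z = -31 + 36 \left(-10\right) = -31 - 360 = -391$)
$\left(Z - 18283\right) + \sqrt{O{\left(-55 \right)} - 15557} = \left(-391 - 18283\right) + \sqrt{\frac{1}{14 - 55} - 15557} = -18674 + \sqrt{\frac{1}{-41} - 15557} = -18674 + \sqrt{- \frac{1}{41} - 15557} = -18674 + \sqrt{- \frac{637838}{41}} = -18674 + \frac{i \sqrt{26151358}}{41}$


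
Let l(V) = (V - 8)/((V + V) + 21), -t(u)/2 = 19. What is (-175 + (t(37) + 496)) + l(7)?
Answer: 9904/35 ≈ 282.97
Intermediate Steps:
t(u) = -38 (t(u) = -2*19 = -38)
l(V) = (-8 + V)/(21 + 2*V) (l(V) = (-8 + V)/(2*V + 21) = (-8 + V)/(21 + 2*V))
(-175 + (t(37) + 496)) + l(7) = (-175 + (-38 + 496)) + (-8 + 7)/(21 + 2*7) = (-175 + 458) - 1/(21 + 14) = 283 - 1/35 = 9904/35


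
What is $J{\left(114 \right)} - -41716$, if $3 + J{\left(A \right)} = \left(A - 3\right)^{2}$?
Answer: $54034$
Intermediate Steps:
$J{\left(A \right)} = -3 + \left(-3 + A\right)^{2}$ ($J{\left(A \right)} = -3 + \left(A - 3\right)^{2} = -3 + \left(-3 + A\right)^{2}$)
$J{\left(114 \right)} - -41716 = \left(-3 + \left(-3 + 114\right)^{2}\right) - -41716 = \left(-3 + 111^{2}\right) + 41716 = \left(-3 + 12321\right) + 41716 = 12318 + 41716 = 54034$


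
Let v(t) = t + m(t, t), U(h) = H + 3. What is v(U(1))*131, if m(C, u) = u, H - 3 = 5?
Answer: 2882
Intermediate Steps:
H = 8 (H = 3 + 5 = 8)
U(h) = 11 (U(h) = 8 + 3 = 11)
v(t) = 2*t (v(t) = t + t = 2*t)
v(U(1))*131 = (2*11)*131 = 22*131 = 2882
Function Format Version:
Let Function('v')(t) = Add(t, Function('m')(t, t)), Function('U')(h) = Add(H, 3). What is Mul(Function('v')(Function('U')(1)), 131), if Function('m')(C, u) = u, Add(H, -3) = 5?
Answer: 2882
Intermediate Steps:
H = 8 (H = Add(3, 5) = 8)
Function('U')(h) = 11 (Function('U')(h) = Add(8, 3) = 11)
Function('v')(t) = Mul(2, t) (Function('v')(t) = Add(t, t) = Mul(2, t))
Mul(Function('v')(Function('U')(1)), 131) = Mul(Mul(2, 11), 131) = Mul(22, 131) = 2882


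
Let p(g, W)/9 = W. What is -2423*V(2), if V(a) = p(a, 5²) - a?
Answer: -540329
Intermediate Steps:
p(g, W) = 9*W
V(a) = 225 - a (V(a) = 9*5² - a = 9*25 - a = 225 - a)
-2423*V(2) = -2423*(225 - 1*2) = -2423*(225 - 2) = -2423*223 = -540329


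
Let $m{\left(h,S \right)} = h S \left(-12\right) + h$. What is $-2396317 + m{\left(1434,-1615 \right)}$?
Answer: $25396037$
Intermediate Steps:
$m{\left(h,S \right)} = h - 12 S h$ ($m{\left(h,S \right)} = S h \left(-12\right) + h = - 12 S h + h = h - 12 S h$)
$-2396317 + m{\left(1434,-1615 \right)} = -2396317 + 1434 \left(1 - -19380\right) = -2396317 + 1434 \left(1 + 19380\right) = -2396317 + 1434 \cdot 19381 = -2396317 + 27792354 = 25396037$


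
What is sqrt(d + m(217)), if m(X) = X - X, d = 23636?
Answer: 2*sqrt(5909) ≈ 153.74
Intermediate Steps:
m(X) = 0
sqrt(d + m(217)) = sqrt(23636 + 0) = sqrt(23636) = 2*sqrt(5909)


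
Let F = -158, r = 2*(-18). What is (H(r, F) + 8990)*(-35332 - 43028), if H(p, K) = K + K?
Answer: -679694640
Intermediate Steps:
r = -36
H(p, K) = 2*K
(H(r, F) + 8990)*(-35332 - 43028) = (2*(-158) + 8990)*(-35332 - 43028) = (-316 + 8990)*(-78360) = 8674*(-78360) = -679694640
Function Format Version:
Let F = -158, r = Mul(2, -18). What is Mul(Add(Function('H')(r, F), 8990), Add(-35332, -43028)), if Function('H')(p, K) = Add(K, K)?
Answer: -679694640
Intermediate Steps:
r = -36
Function('H')(p, K) = Mul(2, K)
Mul(Add(Function('H')(r, F), 8990), Add(-35332, -43028)) = Mul(Add(Mul(2, -158), 8990), Add(-35332, -43028)) = Mul(Add(-316, 8990), -78360) = Mul(8674, -78360) = -679694640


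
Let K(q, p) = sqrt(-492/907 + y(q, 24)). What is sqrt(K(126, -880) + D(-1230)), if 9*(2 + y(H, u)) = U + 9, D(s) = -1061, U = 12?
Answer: sqrt(-7855475301 + 2721*I*sqrt(1548249))/2721 ≈ 0.0070195 + 32.573*I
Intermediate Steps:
y(H, u) = 1/3 (y(H, u) = -2 + (12 + 9)/9 = -2 + (1/9)*21 = -2 + 7/3 = 1/3)
K(q, p) = I*sqrt(1548249)/2721 (K(q, p) = sqrt(-492/907 + 1/3) = sqrt(-569/2721) = I*sqrt(1548249)/2721)
sqrt(K(126, -880) + D(-1230)) = sqrt(I*sqrt(1548249)/2721 - 1061) = sqrt(-1061 + I*sqrt(1548249)/2721)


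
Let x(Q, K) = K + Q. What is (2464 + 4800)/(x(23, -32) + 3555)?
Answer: 3632/1773 ≈ 2.0485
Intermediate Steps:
(2464 + 4800)/(x(23, -32) + 3555) = (2464 + 4800)/((-32 + 23) + 3555) = 7264/(-9 + 3555) = 7264/3546 = 7264*(1/3546) = 3632/1773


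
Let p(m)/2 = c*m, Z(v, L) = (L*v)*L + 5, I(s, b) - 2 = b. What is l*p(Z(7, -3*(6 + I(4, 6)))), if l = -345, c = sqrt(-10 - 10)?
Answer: -17047140*I*sqrt(5) ≈ -3.8119e+7*I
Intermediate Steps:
I(s, b) = 2 + b
c = 2*I*sqrt(5) (c = sqrt(-20) = 2*I*sqrt(5) ≈ 4.4721*I)
Z(v, L) = 5 + v*L**2 (Z(v, L) = v*L**2 + 5 = 5 + v*L**2)
p(m) = 4*I*m*sqrt(5) (p(m) = 2*((2*I*sqrt(5))*m) = 2*(2*I*m*sqrt(5)) = 4*I*m*sqrt(5))
l*p(Z(7, -3*(6 + I(4, 6)))) = -1380*I*(5 + 7*(-3*(6 + (2 + 6)))**2)*sqrt(5) = -1380*I*(5 + 7*(-3*(6 + 8))**2)*sqrt(5) = -1380*I*(5 + 7*(-3*14)**2)*sqrt(5) = -1380*I*(5 + 7*(-42)**2)*sqrt(5) = -1380*I*(5 + 7*1764)*sqrt(5) = -1380*I*(5 + 12348)*sqrt(5) = -1380*I*12353*sqrt(5) = -17047140*I*sqrt(5)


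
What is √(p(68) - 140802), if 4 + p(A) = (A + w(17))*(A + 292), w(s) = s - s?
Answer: 7*I*√2374 ≈ 341.07*I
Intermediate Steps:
w(s) = 0
p(A) = -4 + A*(292 + A) (p(A) = -4 + (A + 0)*(A + 292) = -4 + A*(292 + A))
√(p(68) - 140802) = √((-4 + 68² + 292*68) - 140802) = √((-4 + 4624 + 19856) - 140802) = √(24476 - 140802) = √(-116326) = 7*I*√2374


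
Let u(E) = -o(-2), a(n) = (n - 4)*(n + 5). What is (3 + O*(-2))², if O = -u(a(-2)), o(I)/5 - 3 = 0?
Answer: 729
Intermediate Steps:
o(I) = 15 (o(I) = 15 + 5*0 = 15 + 0 = 15)
a(n) = (-4 + n)*(5 + n)
u(E) = -15 (u(E) = -1*15 = -15)
O = 15 (O = -1*(-15) = 15)
(3 + O*(-2))² = (3 + 15*(-2))² = (3 - 30)² = (-27)² = 729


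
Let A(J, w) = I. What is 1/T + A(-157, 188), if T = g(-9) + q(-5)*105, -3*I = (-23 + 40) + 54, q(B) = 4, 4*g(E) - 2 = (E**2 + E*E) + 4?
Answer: -10933/462 ≈ -23.664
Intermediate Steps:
g(E) = 3/2 + E**2/2 (g(E) = 1/2 + ((E**2 + E*E) + 4)/4 = 1/2 + ((E**2 + E**2) + 4)/4 = 1/2 + (2*E**2 + 4)/4 = 1/2 + (4 + 2*E**2)/4 = 1/2 + (1 + E**2/2) = 3/2 + E**2/2)
I = -71/3 (I = -((-23 + 40) + 54)/3 = -(17 + 54)/3 = -1/3*71 = -71/3 ≈ -23.667)
T = 462 (T = (3/2 + (1/2)*(-9)**2) + 4*105 = (3/2 + (1/2)*81) + 420 = (3/2 + 81/2) + 420 = 42 + 420 = 462)
A(J, w) = -71/3
1/T + A(-157, 188) = 1/462 - 71/3 = -10933/462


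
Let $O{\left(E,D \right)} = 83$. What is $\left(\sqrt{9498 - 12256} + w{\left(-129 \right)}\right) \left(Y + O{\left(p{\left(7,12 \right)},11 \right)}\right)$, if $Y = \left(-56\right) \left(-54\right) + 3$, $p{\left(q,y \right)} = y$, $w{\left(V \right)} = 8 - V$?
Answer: $426070 + 3110 i \sqrt{2758} \approx 4.2607 \cdot 10^{5} + 1.6333 \cdot 10^{5} i$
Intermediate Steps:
$Y = 3027$ ($Y = 3024 + 3 = 3027$)
$\left(\sqrt{9498 - 12256} + w{\left(-129 \right)}\right) \left(Y + O{\left(p{\left(7,12 \right)},11 \right)}\right) = \left(\sqrt{9498 - 12256} + \left(8 - -129\right)\right) \left(3027 + 83\right) = \left(\sqrt{-2758} + \left(8 + 129\right)\right) 3110 = \left(i \sqrt{2758} + 137\right) 3110 = \left(137 + i \sqrt{2758}\right) 3110 = 426070 + 3110 i \sqrt{2758}$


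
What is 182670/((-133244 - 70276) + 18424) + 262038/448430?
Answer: -8353130613/20750649820 ≈ -0.40255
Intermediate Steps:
182670/((-133244 - 70276) + 18424) + 262038/448430 = 182670/(-203520 + 18424) + 262038*(1/448430) = 182670/(-185096) + 131019/224215 = 182670*(-1/185096) + 131019/224215 = -91335/92548 + 131019/224215 = -8353130613/20750649820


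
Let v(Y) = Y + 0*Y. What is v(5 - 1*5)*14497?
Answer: 0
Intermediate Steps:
v(Y) = Y (v(Y) = Y + 0 = Y)
v(5 - 1*5)*14497 = (5 - 1*5)*14497 = (5 - 5)*14497 = 0*14497 = 0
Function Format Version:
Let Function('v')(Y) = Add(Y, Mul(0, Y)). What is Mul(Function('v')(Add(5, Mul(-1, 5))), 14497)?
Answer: 0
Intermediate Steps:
Function('v')(Y) = Y (Function('v')(Y) = Add(Y, 0) = Y)
Mul(Function('v')(Add(5, Mul(-1, 5))), 14497) = Mul(Add(5, Mul(-1, 5)), 14497) = Mul(Add(5, -5), 14497) = Mul(0, 14497) = 0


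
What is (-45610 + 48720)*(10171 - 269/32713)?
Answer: 1034770563940/32713 ≈ 3.1632e+7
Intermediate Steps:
(-45610 + 48720)*(10171 - 269/32713) = 3110*(10171 - 269*1/32713) = 3110*(10171 - 269/32713) = 3110*(332723654/32713) = 1034770563940/32713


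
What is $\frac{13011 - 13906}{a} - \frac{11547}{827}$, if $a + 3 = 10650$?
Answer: $- \frac{123681074}{8805069} \approx -14.047$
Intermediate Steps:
$a = 10647$ ($a = -3 + 10650 = 10647$)
$\frac{13011 - 13906}{a} - \frac{11547}{827} = \frac{13011 - 13906}{10647} - \frac{11547}{827} = \left(-895\right) \frac{1}{10647} - \frac{11547}{827} = - \frac{895}{10647} - \frac{11547}{827} = - \frac{123681074}{8805069}$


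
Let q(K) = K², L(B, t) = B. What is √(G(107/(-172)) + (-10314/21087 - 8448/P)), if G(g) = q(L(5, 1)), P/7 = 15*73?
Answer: √93209836191395/1995455 ≈ 4.8383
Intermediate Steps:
P = 7665 (P = 7*(15*73) = 7*1095 = 7665)
G(g) = 25 (G(g) = 5² = 25)
√(G(107/(-172)) + (-10314/21087 - 8448/P)) = √(25 + (-10314/21087 - 8448/7665)) = √(25 + (-10314*1/21087 - 8448*1/7665)) = √(25 + (-382/781 - 2816/2555)) = √(25 - 3175306/1995455) = √(46711069/1995455) = √93209836191395/1995455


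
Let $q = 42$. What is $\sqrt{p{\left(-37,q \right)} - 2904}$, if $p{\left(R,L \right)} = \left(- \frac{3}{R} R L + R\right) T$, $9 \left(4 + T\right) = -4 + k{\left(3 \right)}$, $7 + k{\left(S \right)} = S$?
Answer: $\frac{2 i \sqrt{4741}}{3} \approx 45.903 i$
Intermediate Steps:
$k{\left(S \right)} = -7 + S$
$T = - \frac{44}{9}$ ($T = -4 + \frac{-4 + \left(-7 + 3\right)}{9} = -4 + \frac{-4 - 4}{9} = -4 + \frac{1}{9} \left(-8\right) = -4 - \frac{8}{9} = - \frac{44}{9} \approx -4.8889$)
$p{\left(R,L \right)} = - \frac{44 R}{9} + \frac{44 L}{3}$ ($p{\left(R,L \right)} = \left(- \frac{3}{R} R L + R\right) \left(- \frac{44}{9}\right) = \left(- 3 L + R\right) \left(- \frac{44}{9}\right) = \left(R - 3 L\right) \left(- \frac{44}{9}\right) = - \frac{44 R}{9} + \frac{44 L}{3}$)
$\sqrt{p{\left(-37,q \right)} - 2904} = \sqrt{\left(\left(- \frac{44}{9}\right) \left(-37\right) + \frac{44}{3} \cdot 42\right) - 2904} = \sqrt{\left(\frac{1628}{9} + 616\right) - 2904} = \sqrt{\frac{7172}{9} - 2904} = \sqrt{- \frac{18964}{9}} = \frac{2 i \sqrt{4741}}{3}$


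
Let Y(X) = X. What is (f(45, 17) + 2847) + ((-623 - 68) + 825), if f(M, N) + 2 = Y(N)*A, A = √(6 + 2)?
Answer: 2979 + 34*√2 ≈ 3027.1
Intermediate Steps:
A = 2*√2 (A = √8 = 2*√2 ≈ 2.8284)
f(M, N) = -2 + 2*N*√2 (f(M, N) = -2 + N*(2*√2) = -2 + 2*N*√2)
(f(45, 17) + 2847) + ((-623 - 68) + 825) = ((-2 + 2*17*√2) + 2847) + ((-623 - 68) + 825) = ((-2 + 34*√2) + 2847) + (-691 + 825) = (2845 + 34*√2) + 134 = 2979 + 34*√2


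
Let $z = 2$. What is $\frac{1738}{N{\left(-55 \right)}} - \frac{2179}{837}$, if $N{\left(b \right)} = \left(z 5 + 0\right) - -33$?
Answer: $\frac{1361009}{35991} \approx 37.815$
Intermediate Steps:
$N{\left(b \right)} = 43$ ($N{\left(b \right)} = \left(2 \cdot 5 + 0\right) - -33 = \left(10 + 0\right) + 33 = 10 + 33 = 43$)
$\frac{1738}{N{\left(-55 \right)}} - \frac{2179}{837} = \frac{1738}{43} - \frac{2179}{837} = \frac{1361009}{35991}$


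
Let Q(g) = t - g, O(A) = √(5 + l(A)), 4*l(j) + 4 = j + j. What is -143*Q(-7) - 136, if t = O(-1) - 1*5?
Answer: -422 - 143*√14/2 ≈ -689.53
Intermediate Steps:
l(j) = -1 + j/2 (l(j) = -1 + (j + j)/4 = -1 + (2*j)/4 = -1 + j/2)
O(A) = √(4 + A/2) (O(A) = √(5 + (-1 + A/2)) = √(4 + A/2))
t = -5 + √14/2 (t = √(16 + 2*(-1))/2 - 1*5 = √(16 - 2)/2 - 5 = √14/2 - 5 = -5 + √14/2 ≈ -3.1292)
Q(g) = -5 + √14/2 - g (Q(g) = (-5 + √14/2) - g = -5 + √14/2 - g)
-143*Q(-7) - 136 = -143*(-5 + √14/2 - 1*(-7)) - 136 = -143*(-5 + √14/2 + 7) - 136 = -143*(2 + √14/2) - 136 = (-286 - 143*√14/2) - 136 = -422 - 143*√14/2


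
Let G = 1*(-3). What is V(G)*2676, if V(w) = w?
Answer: -8028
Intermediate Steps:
G = -3
V(G)*2676 = -3*2676 = -8028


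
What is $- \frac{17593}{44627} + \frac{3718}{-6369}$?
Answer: $- \frac{25270273}{25839033} \approx -0.97799$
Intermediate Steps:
$- \frac{17593}{44627} + \frac{3718}{-6369} = \left(-17593\right) \frac{1}{44627} + 3718 \left(- \frac{1}{6369}\right) = - \frac{17593}{44627} - \frac{338}{579} = - \frac{25270273}{25839033}$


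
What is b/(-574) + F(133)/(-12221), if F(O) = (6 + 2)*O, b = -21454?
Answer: 130789299/3507427 ≈ 37.289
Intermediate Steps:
F(O) = 8*O
b/(-574) + F(133)/(-12221) = -21454/(-574) + (8*133)/(-12221) = -21454*(-1/574) + 1064*(-1/12221) = 10727/287 - 1064/12221 = 130789299/3507427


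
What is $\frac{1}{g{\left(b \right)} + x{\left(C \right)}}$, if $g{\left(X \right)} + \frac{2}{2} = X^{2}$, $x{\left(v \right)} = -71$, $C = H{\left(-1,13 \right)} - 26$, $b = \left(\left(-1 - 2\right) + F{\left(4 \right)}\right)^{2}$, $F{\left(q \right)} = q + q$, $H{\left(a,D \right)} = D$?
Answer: $\frac{1}{553} \approx 0.0018083$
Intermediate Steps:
$F{\left(q \right)} = 2 q$
$b = 25$ ($b = \left(\left(-1 - 2\right) + 2 \cdot 4\right)^{2} = \left(\left(-1 - 2\right) + 8\right)^{2} = \left(-3 + 8\right)^{2} = 5^{2} = 25$)
$C = -13$ ($C = 13 - 26 = -13$)
$g{\left(X \right)} = -1 + X^{2}$
$\frac{1}{g{\left(b \right)} + x{\left(C \right)}} = \frac{1}{\left(-1 + 25^{2}\right) - 71} = \frac{1}{\left(-1 + 625\right) - 71} = \frac{1}{624 - 71} = \frac{1}{553}$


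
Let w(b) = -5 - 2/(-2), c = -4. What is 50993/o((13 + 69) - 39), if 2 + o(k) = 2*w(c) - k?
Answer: -50993/53 ≈ -962.13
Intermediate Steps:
w(b) = -4 (w(b) = -5 - 2*(-1)/2 = -5 - 1*(-1) = -5 + 1 = -4)
o(k) = -10 - k (o(k) = -2 + (2*(-4) - k) = -2 + (-8 - k) = -10 - k)
50993/o((13 + 69) - 39) = 50993/(-10 - ((13 + 69) - 39)) = 50993/(-10 - (82 - 39)) = 50993/(-10 - 1*43) = 50993/(-10 - 43) = 50993/(-53) = 50993*(-1/53) = -50993/53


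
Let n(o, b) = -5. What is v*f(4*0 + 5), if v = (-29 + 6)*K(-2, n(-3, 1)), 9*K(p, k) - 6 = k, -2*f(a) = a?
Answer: 115/18 ≈ 6.3889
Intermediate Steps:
f(a) = -a/2
K(p, k) = ⅔ + k/9
v = -23/9 (v = (-29 + 6)*(⅔ + (⅑)*(-5)) = -23*(⅔ - 5/9) = -23*⅑ = -23/9 ≈ -2.5556)
v*f(4*0 + 5) = -(-23)*(4*0 + 5)/18 = -(-23)*(0 + 5)/18 = -(-23)*5/18 = -23/9*(-5/2) = 115/18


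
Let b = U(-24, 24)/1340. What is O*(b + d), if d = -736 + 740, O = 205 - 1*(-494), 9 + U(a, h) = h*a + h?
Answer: 3354501/1340 ≈ 2503.4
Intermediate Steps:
U(a, h) = -9 + h + a*h (U(a, h) = -9 + (h*a + h) = -9 + (a*h + h) = -9 + (h + a*h) = -9 + h + a*h)
O = 699 (O = 205 + 494 = 699)
d = 4
b = -561/1340 (b = (-9 + 24 - 24*24)/1340 = (-9 + 24 - 576)*(1/1340) = -561*1/1340 = -561/1340 ≈ -0.41866)
O*(b + d) = 699*(-561/1340 + 4) = 699*(4799/1340) = 3354501/1340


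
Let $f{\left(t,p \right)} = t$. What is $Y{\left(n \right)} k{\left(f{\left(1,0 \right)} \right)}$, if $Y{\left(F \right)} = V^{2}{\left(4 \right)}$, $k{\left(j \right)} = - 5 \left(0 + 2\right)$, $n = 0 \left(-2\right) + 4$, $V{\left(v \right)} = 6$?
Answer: $-360$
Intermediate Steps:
$n = 4$ ($n = 0 + 4 = 4$)
$k{\left(j \right)} = -10$ ($k{\left(j \right)} = \left(-5\right) 2 = -10$)
$Y{\left(F \right)} = 36$ ($Y{\left(F \right)} = 6^{2} = 36$)
$Y{\left(n \right)} k{\left(f{\left(1,0 \right)} \right)} = 36 \left(-10\right) = -360$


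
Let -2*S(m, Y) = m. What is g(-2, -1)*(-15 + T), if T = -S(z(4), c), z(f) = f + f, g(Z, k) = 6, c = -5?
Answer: -66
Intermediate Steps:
z(f) = 2*f
S(m, Y) = -m/2
T = 4 (T = -(-1)*2*4/2 = -(-1)*8/2 = -1*(-4) = 4)
g(-2, -1)*(-15 + T) = 6*(-15 + 4) = 6*(-11) = -66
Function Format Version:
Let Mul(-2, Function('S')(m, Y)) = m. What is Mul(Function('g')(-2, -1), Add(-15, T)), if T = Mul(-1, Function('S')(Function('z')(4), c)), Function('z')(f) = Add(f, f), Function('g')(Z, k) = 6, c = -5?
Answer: -66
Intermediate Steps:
Function('z')(f) = Mul(2, f)
Function('S')(m, Y) = Mul(Rational(-1, 2), m)
T = 4 (T = Mul(-1, Mul(Rational(-1, 2), Mul(2, 4))) = Mul(-1, Mul(Rational(-1, 2), 8)) = Mul(-1, -4) = 4)
Mul(Function('g')(-2, -1), Add(-15, T)) = Mul(6, Add(-15, 4)) = Mul(6, -11) = -66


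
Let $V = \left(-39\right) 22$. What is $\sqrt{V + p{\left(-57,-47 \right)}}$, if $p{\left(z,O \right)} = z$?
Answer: $i \sqrt{915} \approx 30.249 i$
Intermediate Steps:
$V = -858$
$\sqrt{V + p{\left(-57,-47 \right)}} = \sqrt{-858 - 57} = \sqrt{-915} = i \sqrt{915}$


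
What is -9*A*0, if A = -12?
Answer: 0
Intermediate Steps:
-9*A*0 = -9*(-12)*0 = 108*0 = 0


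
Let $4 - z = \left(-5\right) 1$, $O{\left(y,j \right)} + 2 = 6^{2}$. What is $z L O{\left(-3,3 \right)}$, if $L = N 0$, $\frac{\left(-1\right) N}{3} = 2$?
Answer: $0$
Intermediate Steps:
$N = -6$ ($N = \left(-3\right) 2 = -6$)
$O{\left(y,j \right)} = 34$ ($O{\left(y,j \right)} = -2 + 6^{2} = -2 + 36 = 34$)
$L = 0$ ($L = \left(-6\right) 0 = 0$)
$z = 9$ ($z = 4 - \left(-5\right) 1 = 4 - -5 = 4 + 5 = 9$)
$z L O{\left(-3,3 \right)} = 9 \cdot 0 \cdot 34 = 0 \cdot 34 = 0$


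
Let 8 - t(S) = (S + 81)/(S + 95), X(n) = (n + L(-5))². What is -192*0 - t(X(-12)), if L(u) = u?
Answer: -1351/192 ≈ -7.0365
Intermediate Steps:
X(n) = (-5 + n)² (X(n) = (n - 5)² = (-5 + n)²)
t(S) = 8 - (81 + S)/(95 + S) (t(S) = 8 - (S + 81)/(S + 95) = 8 - (81 + S)/(95 + S))
-192*0 - t(X(-12)) = -192*0 - 7*(97 + (-5 - 12)²)/(95 + (-5 - 12)²) = 0 - 7*(97 + (-17)²)/(95 + (-17)²) = 0 - 7*(97 + 289)/(95 + 289) = 0 - 7*386/384 = 0 - 1*1351/192 = 0 - 1351/192 = -1351/192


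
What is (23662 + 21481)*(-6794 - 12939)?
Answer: -890806819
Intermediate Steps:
(23662 + 21481)*(-6794 - 12939) = 45143*(-19733) = -890806819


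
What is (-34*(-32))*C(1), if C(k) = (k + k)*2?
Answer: 4352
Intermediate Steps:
C(k) = 4*k (C(k) = (2*k)*2 = 4*k)
(-34*(-32))*C(1) = (-34*(-32))*(4*1) = 1088*4 = 4352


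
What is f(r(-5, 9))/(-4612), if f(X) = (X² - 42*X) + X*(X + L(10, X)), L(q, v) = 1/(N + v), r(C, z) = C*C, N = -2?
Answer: -4625/106076 ≈ -0.043601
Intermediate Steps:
r(C, z) = C²
L(q, v) = 1/(-2 + v)
f(X) = X² - 42*X + X*(X + 1/(-2 + X)) (f(X) = (X² - 42*X) + X*(X + 1/(-2 + X)) = X² - 42*X + X*(X + 1/(-2 + X)))
f(r(-5, 9))/(-4612) = ((-5)²*(1 + 2*(-21 + (-5)²)*(-2 + (-5)²))/(-2 + (-5)²))/(-4612) = (25*(1 + 2*(-21 + 25)*(-2 + 25))/(-2 + 25))*(-1/4612) = (25*(1 + 2*4*23)/23)*(-1/4612) = (25*(1/23)*(1 + 184))*(-1/4612) = (25*(1/23)*185)*(-1/4612) = (4625/23)*(-1/4612) = -4625/106076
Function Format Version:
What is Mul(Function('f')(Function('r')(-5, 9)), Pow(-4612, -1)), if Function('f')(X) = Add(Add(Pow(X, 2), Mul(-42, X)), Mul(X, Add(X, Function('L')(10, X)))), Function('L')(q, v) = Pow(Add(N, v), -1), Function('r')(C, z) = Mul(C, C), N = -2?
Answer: Rational(-4625, 106076) ≈ -0.043601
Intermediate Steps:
Function('r')(C, z) = Pow(C, 2)
Function('L')(q, v) = Pow(Add(-2, v), -1)
Function('f')(X) = Add(Pow(X, 2), Mul(-42, X), Mul(X, Add(X, Pow(Add(-2, X), -1)))) (Function('f')(X) = Add(Add(Pow(X, 2), Mul(-42, X)), Mul(X, Add(X, Pow(Add(-2, X), -1)))) = Add(Pow(X, 2), Mul(-42, X), Mul(X, Add(X, Pow(Add(-2, X), -1)))))
Mul(Function('f')(Function('r')(-5, 9)), Pow(-4612, -1)) = Mul(Mul(Pow(-5, 2), Pow(Add(-2, Pow(-5, 2)), -1), Add(1, Mul(2, Add(-21, Pow(-5, 2)), Add(-2, Pow(-5, 2))))), Pow(-4612, -1)) = Mul(Mul(25, Pow(Add(-2, 25), -1), Add(1, Mul(2, Add(-21, 25), Add(-2, 25)))), Rational(-1, 4612)) = Mul(Mul(25, Pow(23, -1), Add(1, Mul(2, 4, 23))), Rational(-1, 4612)) = Mul(Mul(25, Rational(1, 23), Add(1, 184)), Rational(-1, 4612)) = Mul(Mul(25, Rational(1, 23), 185), Rational(-1, 4612)) = Mul(Rational(4625, 23), Rational(-1, 4612)) = Rational(-4625, 106076)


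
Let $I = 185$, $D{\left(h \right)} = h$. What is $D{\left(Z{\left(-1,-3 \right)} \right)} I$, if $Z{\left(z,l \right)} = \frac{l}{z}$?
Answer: $555$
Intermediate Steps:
$D{\left(Z{\left(-1,-3 \right)} \right)} I = - \frac{3}{-1} \cdot 185 = \left(-3\right) \left(-1\right) 185 = 3 \cdot 185 = 555$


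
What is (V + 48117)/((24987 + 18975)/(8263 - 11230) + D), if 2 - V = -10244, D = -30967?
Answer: -57721007/30641017 ≈ -1.8838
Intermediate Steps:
V = 10246 (V = 2 - 1*(-10244) = 2 + 10244 = 10246)
(V + 48117)/((24987 + 18975)/(8263 - 11230) + D) = (10246 + 48117)/((24987 + 18975)/(8263 - 11230) - 30967) = 58363/(43962/(-2967) - 30967) = 58363/(43962*(-1/2967) - 30967) = 58363/(-14654/989 - 30967) = 58363/(-30641017/989) = 58363*(-989/30641017) = -57721007/30641017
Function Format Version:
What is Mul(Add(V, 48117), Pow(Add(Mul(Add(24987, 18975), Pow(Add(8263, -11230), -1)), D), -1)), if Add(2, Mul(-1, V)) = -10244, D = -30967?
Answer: Rational(-57721007, 30641017) ≈ -1.8838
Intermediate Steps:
V = 10246 (V = Add(2, Mul(-1, -10244)) = Add(2, 10244) = 10246)
Mul(Add(V, 48117), Pow(Add(Mul(Add(24987, 18975), Pow(Add(8263, -11230), -1)), D), -1)) = Mul(Add(10246, 48117), Pow(Add(Mul(Add(24987, 18975), Pow(Add(8263, -11230), -1)), -30967), -1)) = Mul(58363, Pow(Add(Mul(43962, Pow(-2967, -1)), -30967), -1)) = Mul(58363, Pow(Add(Mul(43962, Rational(-1, 2967)), -30967), -1)) = Mul(58363, Pow(Add(Rational(-14654, 989), -30967), -1)) = Mul(58363, Pow(Rational(-30641017, 989), -1)) = Mul(58363, Rational(-989, 30641017)) = Rational(-57721007, 30641017)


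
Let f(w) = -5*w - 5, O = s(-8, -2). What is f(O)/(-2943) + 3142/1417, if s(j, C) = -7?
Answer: 28148/12753 ≈ 2.2072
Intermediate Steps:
O = -7
f(w) = -5 - 5*w
f(O)/(-2943) + 3142/1417 = (-5 - 5*(-7))/(-2943) + 3142/1417 = (-5 + 35)*(-1/2943) + 3142*(1/1417) = 30*(-1/2943) + 3142/1417 = -10/981 + 3142/1417 = 28148/12753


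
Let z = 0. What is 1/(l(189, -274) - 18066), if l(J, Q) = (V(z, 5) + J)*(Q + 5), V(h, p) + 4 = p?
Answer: -1/69176 ≈ -1.4456e-5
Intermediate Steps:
V(h, p) = -4 + p
l(J, Q) = (1 + J)*(5 + Q) (l(J, Q) = ((-4 + 5) + J)*(Q + 5) = (1 + J)*(5 + Q))
1/(l(189, -274) - 18066) = 1/((5 - 274 + 5*189 + 189*(-274)) - 18066) = 1/((5 - 274 + 945 - 51786) - 18066) = 1/(-51110 - 18066) = 1/(-69176) = -1/69176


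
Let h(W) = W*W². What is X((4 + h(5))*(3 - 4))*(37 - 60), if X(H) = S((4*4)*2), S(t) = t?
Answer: -736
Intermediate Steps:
h(W) = W³
X(H) = 32 (X(H) = (4*4)*2 = 16*2 = 32)
X((4 + h(5))*(3 - 4))*(37 - 60) = 32*(37 - 60) = 32*(-23) = -736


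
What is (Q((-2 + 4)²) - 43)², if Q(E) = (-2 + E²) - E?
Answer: 1089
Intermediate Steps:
Q(E) = -2 + E² - E
(Q((-2 + 4)²) - 43)² = ((-2 + ((-2 + 4)²)² - (-2 + 4)²) - 43)² = ((-2 + (2²)² - 1*2²) - 43)² = ((-2 + 4² - 1*4) - 43)² = ((-2 + 16 - 4) - 43)² = (10 - 43)² = (-33)² = 1089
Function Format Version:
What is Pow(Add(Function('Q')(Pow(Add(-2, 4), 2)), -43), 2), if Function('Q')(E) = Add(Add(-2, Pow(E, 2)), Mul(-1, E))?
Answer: 1089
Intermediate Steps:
Function('Q')(E) = Add(-2, Pow(E, 2), Mul(-1, E))
Pow(Add(Function('Q')(Pow(Add(-2, 4), 2)), -43), 2) = Pow(Add(Add(-2, Pow(Pow(Add(-2, 4), 2), 2), Mul(-1, Pow(Add(-2, 4), 2))), -43), 2) = Pow(Add(Add(-2, Pow(Pow(2, 2), 2), Mul(-1, Pow(2, 2))), -43), 2) = Pow(Add(Add(-2, Pow(4, 2), Mul(-1, 4)), -43), 2) = Pow(Add(Add(-2, 16, -4), -43), 2) = Pow(Add(10, -43), 2) = Pow(-33, 2) = 1089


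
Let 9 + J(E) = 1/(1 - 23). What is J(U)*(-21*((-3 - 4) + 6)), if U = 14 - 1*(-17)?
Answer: -4179/22 ≈ -189.95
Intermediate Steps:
U = 31 (U = 14 + 17 = 31)
J(E) = -199/22 (J(E) = -9 + 1/(1 - 23) = -9 + 1/(-22) = -9 - 1/22 = -199/22)
J(U)*(-21*((-3 - 4) + 6)) = -(-4179)*((-3 - 4) + 6)/22 = -(-4179)*(-7 + 6)/22 = -(-4179)*(-1)/22 = -199/22*21 = -4179/22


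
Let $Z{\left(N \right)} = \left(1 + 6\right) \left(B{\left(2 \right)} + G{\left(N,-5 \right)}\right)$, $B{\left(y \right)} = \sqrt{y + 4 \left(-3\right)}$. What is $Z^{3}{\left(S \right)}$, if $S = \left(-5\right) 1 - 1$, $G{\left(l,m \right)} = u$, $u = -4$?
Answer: $19208 + 13034 i \sqrt{10} \approx 19208.0 + 41217.0 i$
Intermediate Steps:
$G{\left(l,m \right)} = -4$
$B{\left(y \right)} = \sqrt{-12 + y}$ ($B{\left(y \right)} = \sqrt{y - 12} = \sqrt{-12 + y}$)
$S = -6$ ($S = -5 - 1 = -6$)
$Z{\left(N \right)} = -28 + 7 i \sqrt{10}$ ($Z{\left(N \right)} = \left(1 + 6\right) \left(\sqrt{-12 + 2} - 4\right) = 7 \left(\sqrt{-10} - 4\right) = 7 \left(i \sqrt{10} - 4\right) = 7 \left(-4 + i \sqrt{10}\right) = -28 + 7 i \sqrt{10}$)
$Z^{3}{\left(S \right)} = \left(-28 + 7 i \sqrt{10}\right)^{3}$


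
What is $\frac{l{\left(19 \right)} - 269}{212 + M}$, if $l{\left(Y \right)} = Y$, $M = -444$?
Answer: $\frac{125}{116} \approx 1.0776$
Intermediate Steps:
$\frac{l{\left(19 \right)} - 269}{212 + M} = \frac{19 - 269}{212 - 444} = - \frac{250}{-232} = \left(-250\right) \left(- \frac{1}{232}\right) = \frac{125}{116}$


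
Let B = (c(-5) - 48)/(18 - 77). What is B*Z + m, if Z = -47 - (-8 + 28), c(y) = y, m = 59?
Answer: -70/59 ≈ -1.1864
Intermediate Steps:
Z = -67 (Z = -47 - 1*20 = -47 - 20 = -67)
B = 53/59 (B = (-5 - 48)/(18 - 77) = -53/(-59) = -53*(-1/59) = 53/59 ≈ 0.89830)
B*Z + m = (53/59)*(-67) + 59 = -3551/59 + 59 = -70/59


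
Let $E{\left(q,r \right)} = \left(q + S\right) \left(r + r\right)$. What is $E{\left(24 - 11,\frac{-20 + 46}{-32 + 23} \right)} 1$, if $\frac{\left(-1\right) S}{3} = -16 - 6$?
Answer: $- \frac{4108}{9} \approx -456.44$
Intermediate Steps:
$S = 66$ ($S = - 3 \left(-16 - 6\right) = \left(-3\right) \left(-22\right) = 66$)
$E{\left(q,r \right)} = 2 r \left(66 + q\right)$ ($E{\left(q,r \right)} = \left(q + 66\right) \left(r + r\right) = \left(66 + q\right) 2 r = 2 r \left(66 + q\right)$)
$E{\left(24 - 11,\frac{-20 + 46}{-32 + 23} \right)} 1 = 2 \frac{-20 + 46}{-32 + 23} \left(66 + \left(24 - 11\right)\right) 1 = 2 \frac{26}{-9} \left(66 + 13\right) 1 = 2 \cdot 26 \left(- \frac{1}{9}\right) 79 \cdot 1 = 2 \left(- \frac{26}{9}\right) 79 \cdot 1 = \left(- \frac{4108}{9}\right) 1 = - \frac{4108}{9}$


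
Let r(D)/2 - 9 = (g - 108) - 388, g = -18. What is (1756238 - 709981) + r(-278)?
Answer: 1045247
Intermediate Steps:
r(D) = -1010 (r(D) = 18 + 2*((-18 - 108) - 388) = 18 + 2*(-126 - 388) = 18 + 2*(-514) = 18 - 1028 = -1010)
(1756238 - 709981) + r(-278) = (1756238 - 709981) - 1010 = 1046257 - 1010 = 1045247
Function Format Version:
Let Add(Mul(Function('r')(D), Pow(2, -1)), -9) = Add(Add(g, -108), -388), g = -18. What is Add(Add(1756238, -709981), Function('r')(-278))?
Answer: 1045247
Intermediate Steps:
Function('r')(D) = -1010 (Function('r')(D) = Add(18, Mul(2, Add(Add(-18, -108), -388))) = Add(18, Mul(2, Add(-126, -388))) = Add(18, Mul(2, -514)) = Add(18, -1028) = -1010)
Add(Add(1756238, -709981), Function('r')(-278)) = Add(Add(1756238, -709981), -1010) = Add(1046257, -1010) = 1045247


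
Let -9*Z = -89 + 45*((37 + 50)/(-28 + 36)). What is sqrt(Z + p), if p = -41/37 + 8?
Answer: I*sqrt(7411174)/444 ≈ 6.1314*I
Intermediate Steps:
p = 255/37 (p = (1/37)*(-41) + 8 = -41/37 + 8 = 255/37 ≈ 6.8919)
Z = -3203/72 (Z = -(-89 + 45*((37 + 50)/(-28 + 36)))/9 = -(-89 + 45*(87/8))/9 = -(-89 + 3915/8)/9 = -1/9*3203/8 = -3203/72 ≈ -44.486)
sqrt(Z + p) = sqrt(-3203/72 + 255/37) = sqrt(-100151/2664) = I*sqrt(7411174)/444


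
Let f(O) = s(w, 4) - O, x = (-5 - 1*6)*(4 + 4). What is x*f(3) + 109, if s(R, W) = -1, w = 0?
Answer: 461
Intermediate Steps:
x = -88 (x = (-5 - 6)*8 = -11*8 = -88)
f(O) = -1 - O
x*f(3) + 109 = -88*(-1 - 1*3) + 109 = -88*(-1 - 3) + 109 = -88*(-4) + 109 = 352 + 109 = 461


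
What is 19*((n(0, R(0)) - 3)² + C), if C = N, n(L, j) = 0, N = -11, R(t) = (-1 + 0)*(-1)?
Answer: -38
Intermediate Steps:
R(t) = 1 (R(t) = -1*(-1) = 1)
C = -11
19*((n(0, R(0)) - 3)² + C) = 19*((0 - 3)² - 11) = 19*((-3)² - 11) = 19*(9 - 11) = 19*(-2) = -38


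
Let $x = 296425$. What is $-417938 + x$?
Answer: $-121513$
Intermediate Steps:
$-417938 + x = -417938 + 296425 = -121513$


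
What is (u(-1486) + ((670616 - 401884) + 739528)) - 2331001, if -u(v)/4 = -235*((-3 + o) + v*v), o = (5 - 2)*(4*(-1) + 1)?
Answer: 2074370219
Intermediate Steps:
o = -9 (o = 3*(-4 + 1) = 3*(-3) = -9)
u(v) = -11280 + 940*v² (u(v) = -(-940)*((-3 - 9) + v*v) = -(-940)*(-12 + v²) = -4*(2820 - 235*v²) = -11280 + 940*v²)
(u(-1486) + ((670616 - 401884) + 739528)) - 2331001 = ((-11280 + 940*(-1486)²) + ((670616 - 401884) + 739528)) - 2331001 = ((-11280 + 940*2208196) + (268732 + 739528)) - 2331001 = ((-11280 + 2075704240) + 1008260) - 2331001 = (2075692960 + 1008260) - 2331001 = 2076701220 - 2331001 = 2074370219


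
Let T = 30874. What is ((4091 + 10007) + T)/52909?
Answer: 44972/52909 ≈ 0.84999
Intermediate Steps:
((4091 + 10007) + T)/52909 = ((4091 + 10007) + 30874)/52909 = (14098 + 30874)*(1/52909) = 44972*(1/52909) = 44972/52909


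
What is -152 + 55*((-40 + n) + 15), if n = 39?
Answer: 618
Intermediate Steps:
-152 + 55*((-40 + n) + 15) = -152 + 55*((-40 + 39) + 15) = -152 + 55*(-1 + 15) = -152 + 55*14 = -152 + 770 = 618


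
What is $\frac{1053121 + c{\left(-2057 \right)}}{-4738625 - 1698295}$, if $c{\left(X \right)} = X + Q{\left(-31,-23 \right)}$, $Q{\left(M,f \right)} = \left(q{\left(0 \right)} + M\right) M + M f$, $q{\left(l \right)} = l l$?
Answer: $- \frac{526369}{3218460} \approx -0.16355$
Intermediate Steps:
$q{\left(l \right)} = l^{2}$
$Q{\left(M,f \right)} = M^{2} + M f$ ($Q{\left(M,f \right)} = \left(0^{2} + M\right) M + M f = \left(0 + M\right) M + M f = M M + M f = M^{2} + M f$)
$c{\left(X \right)} = 1674 + X$ ($c{\left(X \right)} = X - 31 \left(-31 - 23\right) = X - -1674 = X + 1674 = 1674 + X$)
$\frac{1053121 + c{\left(-2057 \right)}}{-4738625 - 1698295} = \frac{1053121 + \left(1674 - 2057\right)}{-4738625 - 1698295} = \frac{1053121 - 383}{-6436920} = 1052738 \left(- \frac{1}{6436920}\right) = - \frac{526369}{3218460}$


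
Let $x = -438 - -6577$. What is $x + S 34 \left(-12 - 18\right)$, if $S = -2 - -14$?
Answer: $-6101$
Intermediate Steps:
$S = 12$ ($S = -2 + 14 = 12$)
$x = 6139$ ($x = -438 + 6577 = 6139$)
$x + S 34 \left(-12 - 18\right) = 6139 + 12 \cdot 34 \left(-12 - 18\right) = 6139 + 408 \left(-12 - 18\right) = 6139 + 408 \left(-30\right) = 6139 - 12240 = -6101$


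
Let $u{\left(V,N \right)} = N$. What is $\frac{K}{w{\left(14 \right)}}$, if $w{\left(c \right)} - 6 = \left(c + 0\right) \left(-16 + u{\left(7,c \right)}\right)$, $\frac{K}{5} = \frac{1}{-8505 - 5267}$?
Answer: $\frac{5}{302984} \approx 1.6503 \cdot 10^{-5}$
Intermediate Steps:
$K = - \frac{5}{13772}$ ($K = \frac{5}{-8505 - 5267} = \frac{5}{-13772} = 5 \left(- \frac{1}{13772}\right) = - \frac{5}{13772} \approx -0.00036306$)
$w{\left(c \right)} = 6 + c \left(-16 + c\right)$ ($w{\left(c \right)} = 6 + \left(c + 0\right) \left(-16 + c\right) = 6 + c \left(-16 + c\right)$)
$\frac{K}{w{\left(14 \right)}} = - \frac{5}{13772 \left(6 + 14^{2} - 224\right)} = - \frac{5}{13772 \left(6 + 196 - 224\right)} = - \frac{5}{13772 \left(-22\right)} = \left(- \frac{5}{13772}\right) \left(- \frac{1}{22}\right) = \frac{5}{302984}$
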